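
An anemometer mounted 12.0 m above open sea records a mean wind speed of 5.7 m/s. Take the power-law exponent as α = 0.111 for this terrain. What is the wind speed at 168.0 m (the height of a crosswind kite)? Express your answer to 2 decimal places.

Power-law profile: V₂ = V₁ · (z₂/z₁)^α
V₂ = 5.7 × (168.0/12.0)^0.111 = 5.7 × (14.0000)^0.111
    = 5.7 × 1.3404 = 7.6400 m/s

7.64 m/s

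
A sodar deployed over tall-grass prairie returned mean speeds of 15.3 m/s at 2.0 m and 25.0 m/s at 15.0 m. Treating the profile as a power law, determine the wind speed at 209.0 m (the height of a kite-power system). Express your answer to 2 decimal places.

First find α: α = ln(V₂/V₁)/ln(z₂/z₁) = ln(25.0/15.3)/ln(15.0/2.0) = 0.49102/2.01490 = 0.2437
Extrapolate from 15.0 m to 209.0 m: V₃ = 25.0 × (209.0/15.0)^0.2437 = 25.0 × 1.9002 = 47.5052 m/s

47.51 m/s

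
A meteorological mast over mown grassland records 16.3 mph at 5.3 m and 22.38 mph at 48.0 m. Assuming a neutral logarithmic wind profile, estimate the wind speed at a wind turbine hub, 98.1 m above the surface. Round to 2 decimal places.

24.35 mph

Log law: V ∝ ln(z/z₀). From the pair, with r = V₁/V₂ = 0.72833,
ln z₀ = (ln z₁ − r·ln z₂)/(1 − r) = (1.6677 − 0.72833×3.8712)/0.27167 = -4.2397 → z₀ = 0.01441 m
V₃ = V₁ · ln(z₃/z₀)/ln(z₁/z₀) = 16.3 × 8.8257/5.9074 = 24.3523 mph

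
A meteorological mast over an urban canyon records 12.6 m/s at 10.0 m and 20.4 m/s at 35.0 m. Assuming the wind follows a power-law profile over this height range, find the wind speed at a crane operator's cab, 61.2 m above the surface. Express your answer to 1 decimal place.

First find α: α = ln(V₂/V₁)/ln(z₂/z₁) = ln(20.4/12.6)/ln(35.0/10.0) = 0.48184/1.25276 = 0.3846
Extrapolate from 35.0 m to 61.2 m: V₃ = 20.4 × (61.2/35.0)^0.3846 = 20.4 × 1.2398 = 25.2913 m/s

25.3 m/s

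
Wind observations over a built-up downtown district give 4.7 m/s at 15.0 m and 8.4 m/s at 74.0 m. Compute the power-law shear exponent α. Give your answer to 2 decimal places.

α ≈ 0.36

Power law: V₂/V₁ = (z₂/z₁)^α ⇒ α = ln(V₂/V₁) / ln(z₂/z₁)
α = ln(8.4/4.7) / ln(74.0/15.0) = ln(1.7872) / ln(4.9333)
  = 0.58067 / 1.59601 = 0.36382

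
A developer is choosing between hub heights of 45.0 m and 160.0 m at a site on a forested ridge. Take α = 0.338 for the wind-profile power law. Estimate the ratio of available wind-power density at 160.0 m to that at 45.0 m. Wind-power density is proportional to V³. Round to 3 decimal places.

Speed ratio: V_B/V_A = (z_B/z_A)^α = (160.0/45.0)^0.338 = (3.5556)^0.338 = 1.53535
Power-density ratio: P_B/P_A = (V_B/V_A)³ = (1.53535)³ = 3.61926

3.619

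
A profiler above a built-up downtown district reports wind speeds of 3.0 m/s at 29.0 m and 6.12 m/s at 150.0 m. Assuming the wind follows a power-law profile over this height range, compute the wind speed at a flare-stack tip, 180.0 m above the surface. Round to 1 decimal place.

First find α: α = ln(V₂/V₁)/ln(z₂/z₁) = ln(6.12/3.0)/ln(150.0/29.0) = 0.71295/1.64334 = 0.4338
Extrapolate from 150.0 m to 180.0 m: V₃ = 6.12 × (180.0/150.0)^0.4338 = 6.12 × 1.0823 = 6.6237 m/s

6.6 m/s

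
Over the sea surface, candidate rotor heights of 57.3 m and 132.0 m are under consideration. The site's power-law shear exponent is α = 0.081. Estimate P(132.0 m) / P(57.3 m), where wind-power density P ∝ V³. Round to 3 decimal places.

1.225

Speed ratio: V_B/V_A = (z_B/z_A)^α = (132.0/57.3)^0.081 = (2.3037)^0.081 = 1.06993
Power-density ratio: P_B/P_A = (V_B/V_A)³ = (1.06993)³ = 1.22481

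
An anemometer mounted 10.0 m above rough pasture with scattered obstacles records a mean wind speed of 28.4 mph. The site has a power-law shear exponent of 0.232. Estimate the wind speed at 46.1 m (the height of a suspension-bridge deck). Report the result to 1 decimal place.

40.5 mph

Power-law profile: V₂ = V₁ · (z₂/z₁)^α
V₂ = 28.4 × (46.1/10.0)^0.232 = 28.4 × (4.6100)^0.232
    = 28.4 × 1.4255 = 40.4853 mph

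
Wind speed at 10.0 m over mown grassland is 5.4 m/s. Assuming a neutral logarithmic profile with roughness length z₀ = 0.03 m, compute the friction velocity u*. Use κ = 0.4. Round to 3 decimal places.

Log law: V(z) = (u*/κ) · ln(z/z₀) ⇒ u* = κ · V / ln(z/z₀)
u* = 0.4 × 5.4 / ln(10.0/0.03) = 0.4 × 5.4 / 5.8091
   = 2.1600 / 5.8091 = 0.3718 m/s

u* ≈ 0.372 m/s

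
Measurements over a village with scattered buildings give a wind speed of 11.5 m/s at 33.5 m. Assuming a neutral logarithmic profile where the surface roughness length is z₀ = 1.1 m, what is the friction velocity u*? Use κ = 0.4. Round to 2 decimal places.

u* ≈ 1.35 m/s

Log law: V(z) = (u*/κ) · ln(z/z₀) ⇒ u* = κ · V / ln(z/z₀)
u* = 0.4 × 11.5 / ln(33.5/1.1) = 0.4 × 11.5 / 3.4162
   = 4.6000 / 3.4162 = 1.3465 m/s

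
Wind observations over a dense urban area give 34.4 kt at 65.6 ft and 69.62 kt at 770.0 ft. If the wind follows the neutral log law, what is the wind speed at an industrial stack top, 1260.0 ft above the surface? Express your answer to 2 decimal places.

76.66 kt

Log law: V ∝ ln(z/z₀). From the pair, with r = V₁/V₂ = 0.49411,
ln z₀ = (ln z₁ − r·ln z₂)/(1 − r) = (4.1836 − 0.49411×6.6464)/0.50589 = 1.7781 → z₀ = 5.919 ft
V₃ = V₁ · ln(z₃/z₀)/ln(z₁/z₀) = 34.4 × 5.3608/2.4055 = 76.6628 kt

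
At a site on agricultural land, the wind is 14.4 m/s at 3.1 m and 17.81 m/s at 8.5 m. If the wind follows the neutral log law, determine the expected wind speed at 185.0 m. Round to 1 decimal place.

28.2 m/s

Log law: V ∝ ln(z/z₀). From the pair, with r = V₁/V₂ = 0.80853,
ln z₀ = (ln z₁ − r·ln z₂)/(1 − r) = (1.1314 − 0.80853×2.1401)/0.19147 = -3.1281 → z₀ = 0.04380 m
V₃ = V₁ · ln(z₃/z₀)/ln(z₁/z₀) = 14.4 × 8.3484/4.2595 = 28.2236 m/s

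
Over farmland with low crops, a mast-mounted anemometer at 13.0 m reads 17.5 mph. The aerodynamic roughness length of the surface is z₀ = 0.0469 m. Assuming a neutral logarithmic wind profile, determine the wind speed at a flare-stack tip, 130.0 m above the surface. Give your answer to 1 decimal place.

Log law: V(z) ∝ ln(z/z₀), so V₂/V₁ = ln(z₂/z₀) / ln(z₁/z₀).
ln(130.0/0.0469) = 7.9273, ln(13.0/0.0469) = 5.6247
V₂ = 17.5 × 7.9273/5.6247 = 17.5 × 1.4094 = 24.6640 mph

24.7 mph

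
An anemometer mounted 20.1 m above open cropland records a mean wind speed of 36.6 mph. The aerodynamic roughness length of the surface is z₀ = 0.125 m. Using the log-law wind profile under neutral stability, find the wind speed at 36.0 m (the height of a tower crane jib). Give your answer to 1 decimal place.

Log law: V(z) ∝ ln(z/z₀), so V₂/V₁ = ln(z₂/z₀) / ln(z₁/z₀).
ln(36.0/0.125) = 5.6630, ln(20.1/0.125) = 5.0802
V₂ = 36.6 × 5.6630/5.0802 = 36.6 × 1.1147 = 40.7988 mph

40.8 mph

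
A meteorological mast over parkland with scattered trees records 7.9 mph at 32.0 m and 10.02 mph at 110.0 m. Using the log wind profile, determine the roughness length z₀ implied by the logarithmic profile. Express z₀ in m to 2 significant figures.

z₀ ≈ 0.32 m

Log law: V(z) ∝ ln(z/z₀). With r = V₁/V₂ = 7.9/10.02 = 0.78842,
r · ln(z₂/z₀) = ln(z₁/z₀) ⇒ ln z₀ = (ln z₁ − r·ln z₂)/(1 − r)
ln z₀ = (3.46574 − 0.78842×4.70048) / 0.21158 = -1.1354
z₀ = exp(-1.1354) = 0.3213 m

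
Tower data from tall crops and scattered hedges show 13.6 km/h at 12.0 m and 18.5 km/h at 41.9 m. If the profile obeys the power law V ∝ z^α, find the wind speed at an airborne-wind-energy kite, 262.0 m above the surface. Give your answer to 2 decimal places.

First find α: α = ln(V₂/V₁)/ln(z₂/z₁) = ln(18.5/13.6)/ln(41.9/12.0) = 0.30770/1.25038 = 0.2461
Extrapolate from 41.9 m to 262.0 m: V₃ = 18.5 × (262.0/41.9)^0.2461 = 18.5 × 1.5700 = 29.0454 km/h

29.05 km/h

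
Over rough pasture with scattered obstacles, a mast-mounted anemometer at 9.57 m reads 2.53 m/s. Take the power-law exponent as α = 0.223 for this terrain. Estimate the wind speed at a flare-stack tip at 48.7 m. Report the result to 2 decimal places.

Power-law profile: V₂ = V₁ · (z₂/z₁)^α
V₂ = 2.53 × (48.7/9.57)^0.223 = 2.53 × (5.0888)^0.223
    = 2.53 × 1.4374 = 3.6366 m/s

3.64 m/s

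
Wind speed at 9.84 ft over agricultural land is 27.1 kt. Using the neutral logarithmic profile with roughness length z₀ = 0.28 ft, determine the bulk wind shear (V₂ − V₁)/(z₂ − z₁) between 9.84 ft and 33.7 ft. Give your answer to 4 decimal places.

0.3928 kt/ft

Log law: V₂ = V₁ · ln(z₂/z₀)/ln(z₁/z₀) = 27.1 × 4.7905/3.5594 = 36.4727 kt
ΔV/Δz = (36.4727 − 27.1)/(33.7 − 9.84) = 9.3727/23.8600 = 0.39282 kt/ft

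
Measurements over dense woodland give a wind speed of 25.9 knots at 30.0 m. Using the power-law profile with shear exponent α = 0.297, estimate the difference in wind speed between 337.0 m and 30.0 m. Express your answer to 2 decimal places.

Power law: V₂ = V₁ · (z₂/z₁)^α = 25.9 × (11.2333)^0.297 = 53.1252 knots
ΔV = 53.1252 − 25.9 = 27.2252 knots

27.23 knots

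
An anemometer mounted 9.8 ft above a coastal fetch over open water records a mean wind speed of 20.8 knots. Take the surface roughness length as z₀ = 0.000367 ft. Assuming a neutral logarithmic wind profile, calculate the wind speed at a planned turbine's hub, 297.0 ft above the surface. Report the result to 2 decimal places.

27.76 knots

Log law: V(z) ∝ ln(z/z₀), so V₂/V₁ = ln(z₂/z₀) / ln(z₁/z₀).
ln(297.0/0.000367) = 13.6039, ln(9.8/0.000367) = 10.1925
V₂ = 20.8 × 13.6039/10.1925 = 20.8 × 1.3347 = 27.7616 knots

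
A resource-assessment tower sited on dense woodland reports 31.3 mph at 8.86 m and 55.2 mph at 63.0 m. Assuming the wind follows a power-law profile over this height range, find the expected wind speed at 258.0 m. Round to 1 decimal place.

First find α: α = ln(V₂/V₁)/ln(z₂/z₁) = ln(55.2/31.3)/ln(63.0/8.86) = 0.56734/1.96159 = 0.2892
Extrapolate from 63.0 m to 258.0 m: V₃ = 55.2 × (258.0/63.0)^0.2892 = 55.2 × 1.5034 = 82.9902 mph

83.0 mph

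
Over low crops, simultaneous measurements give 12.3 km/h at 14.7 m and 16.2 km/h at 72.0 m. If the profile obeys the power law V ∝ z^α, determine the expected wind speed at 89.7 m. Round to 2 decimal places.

16.83 km/h

First find α: α = ln(V₂/V₁)/ln(z₂/z₁) = ln(16.2/12.3)/ln(72.0/14.7) = 0.27541/1.58882 = 0.1733
Extrapolate from 72.0 m to 89.7 m: V₃ = 16.2 × (89.7/72.0)^0.1733 = 16.2 × 1.0388 = 16.8292 km/h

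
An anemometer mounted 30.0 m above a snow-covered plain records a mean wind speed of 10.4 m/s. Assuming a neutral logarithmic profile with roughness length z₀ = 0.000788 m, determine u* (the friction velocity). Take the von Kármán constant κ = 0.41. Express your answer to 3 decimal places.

u* ≈ 0.404 m/s

Log law: V(z) = (u*/κ) · ln(z/z₀) ⇒ u* = κ · V / ln(z/z₀)
u* = 0.41 × 10.4 / ln(30.0/0.000788) = 0.41 × 10.4 / 10.5472
   = 4.2640 / 10.5472 = 0.4043 m/s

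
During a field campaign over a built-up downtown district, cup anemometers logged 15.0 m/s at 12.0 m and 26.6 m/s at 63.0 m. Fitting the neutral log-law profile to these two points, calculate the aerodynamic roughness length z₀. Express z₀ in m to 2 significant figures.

z₀ ≈ 1.4 m

Log law: V(z) ∝ ln(z/z₀). With r = V₁/V₂ = 15.0/26.6 = 0.56391,
r · ln(z₂/z₀) = ln(z₁/z₀) ⇒ ln z₀ = (ln z₁ − r·ln z₂)/(1 − r)
ln z₀ = (2.48491 − 0.56391×4.14313) / 0.43609 = 0.3406
z₀ = exp(0.3406) = 1.406 m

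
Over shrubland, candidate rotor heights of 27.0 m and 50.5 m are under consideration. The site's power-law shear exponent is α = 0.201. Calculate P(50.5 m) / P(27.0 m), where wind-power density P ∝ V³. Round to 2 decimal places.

1.46

Speed ratio: V_B/V_A = (z_B/z_A)^α = (50.5/27.0)^0.201 = (1.8704)^0.201 = 1.13412
Power-density ratio: P_B/P_A = (V_B/V_A)³ = (1.13412)³ = 1.45872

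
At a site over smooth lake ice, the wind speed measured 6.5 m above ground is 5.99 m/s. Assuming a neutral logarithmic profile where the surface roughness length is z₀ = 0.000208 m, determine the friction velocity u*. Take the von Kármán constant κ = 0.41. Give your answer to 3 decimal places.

Log law: V(z) = (u*/κ) · ln(z/z₀) ⇒ u* = κ · V / ln(z/z₀)
u* = 0.41 × 5.99 / ln(6.5/0.000208) = 0.41 × 5.99 / 10.3498
   = 2.4559 / 10.3498 = 0.2373 m/s

u* ≈ 0.237 m/s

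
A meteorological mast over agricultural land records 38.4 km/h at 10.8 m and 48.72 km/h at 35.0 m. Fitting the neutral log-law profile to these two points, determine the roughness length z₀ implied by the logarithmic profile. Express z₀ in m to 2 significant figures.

Log law: V(z) ∝ ln(z/z₀). With r = V₁/V₂ = 38.4/48.72 = 0.78818,
r · ln(z₂/z₀) = ln(z₁/z₀) ⇒ ln z₀ = (ln z₁ − r·ln z₂)/(1 − r)
ln z₀ = (2.37955 − 0.78818×3.55535) / 0.21182 = -1.9955
z₀ = exp(-1.9955) = 0.1359 m

z₀ ≈ 0.14 m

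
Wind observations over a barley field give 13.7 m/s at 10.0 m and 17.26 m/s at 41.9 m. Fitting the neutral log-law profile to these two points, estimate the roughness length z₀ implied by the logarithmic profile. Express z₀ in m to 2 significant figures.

z₀ ≈ 0.040 m

Log law: V(z) ∝ ln(z/z₀). With r = V₁/V₂ = 13.7/17.26 = 0.79374,
r · ln(z₂/z₀) = ln(z₁/z₀) ⇒ ln z₀ = (ln z₁ − r·ln z₂)/(1 − r)
ln z₀ = (2.30259 − 0.79374×3.73529) / 0.20626 = -3.2109
z₀ = exp(-3.2109) = 0.04032 m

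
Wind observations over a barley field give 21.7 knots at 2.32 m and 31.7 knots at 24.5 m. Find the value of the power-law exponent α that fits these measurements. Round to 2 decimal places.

α ≈ 0.16

Power law: V₂/V₁ = (z₂/z₁)^α ⇒ α = ln(V₂/V₁) / ln(z₂/z₁)
α = ln(31.7/21.7) / ln(24.5/2.32) = ln(1.4608) / ln(10.5603)
  = 0.37900 / 2.35711 = 0.16079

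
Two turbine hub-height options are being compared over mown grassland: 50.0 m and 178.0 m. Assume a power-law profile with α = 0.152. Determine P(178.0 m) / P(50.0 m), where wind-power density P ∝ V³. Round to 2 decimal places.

1.78

Speed ratio: V_B/V_A = (z_B/z_A)^α = (178.0/50.0)^0.152 = (3.5600)^0.152 = 1.21289
Power-density ratio: P_B/P_A = (V_B/V_A)³ = (1.21289)³ = 1.78427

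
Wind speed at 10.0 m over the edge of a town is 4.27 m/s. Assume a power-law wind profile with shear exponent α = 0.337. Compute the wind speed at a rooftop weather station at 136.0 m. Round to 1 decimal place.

10.3 m/s

Power-law profile: V₂ = V₁ · (z₂/z₁)^α
V₂ = 4.27 × (136.0/10.0)^0.337 = 4.27 × (13.6000)^0.337
    = 4.27 × 2.4099 = 10.2904 m/s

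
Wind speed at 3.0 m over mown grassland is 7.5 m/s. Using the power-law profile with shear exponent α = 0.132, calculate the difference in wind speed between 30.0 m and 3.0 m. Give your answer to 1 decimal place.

Power law: V₂ = V₁ · (z₂/z₁)^α = 7.5 × (10.0000)^0.132 = 10.1639 m/s
ΔV = 10.1639 − 7.5 = 2.6639 m/s

2.7 m/s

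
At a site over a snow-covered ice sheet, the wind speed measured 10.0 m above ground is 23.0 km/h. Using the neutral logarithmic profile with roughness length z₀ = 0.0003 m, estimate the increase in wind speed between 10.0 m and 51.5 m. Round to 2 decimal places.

Log law: V₂ = V₁ · ln(z₂/z₀)/ln(z₁/z₀) = 23.0 × 12.0533/10.4143 = 26.6197 km/h
ΔV = 26.6197 − 23.0 = 3.6197 km/h

3.62 km/h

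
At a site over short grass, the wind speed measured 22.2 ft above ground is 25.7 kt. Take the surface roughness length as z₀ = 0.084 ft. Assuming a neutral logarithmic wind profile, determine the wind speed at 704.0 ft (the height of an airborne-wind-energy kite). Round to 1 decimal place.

Log law: V(z) ∝ ln(z/z₀), so V₂/V₁ = ln(z₂/z₀) / ln(z₁/z₀).
ln(704.0/0.084) = 9.0337, ln(22.2/0.084) = 5.5770
V₂ = 25.7 × 9.0337/5.5770 = 25.7 × 1.6198 = 41.6291 kt

41.6 kt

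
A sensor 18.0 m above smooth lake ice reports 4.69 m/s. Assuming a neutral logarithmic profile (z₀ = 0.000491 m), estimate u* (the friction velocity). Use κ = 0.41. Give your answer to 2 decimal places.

Log law: V(z) = (u*/κ) · ln(z/z₀) ⇒ u* = κ · V / ln(z/z₀)
u* = 0.41 × 4.69 / ln(18.0/0.000491) = 0.41 × 4.69 / 10.5094
   = 1.9229 / 10.5094 = 0.1830 m/s

u* ≈ 0.18 m/s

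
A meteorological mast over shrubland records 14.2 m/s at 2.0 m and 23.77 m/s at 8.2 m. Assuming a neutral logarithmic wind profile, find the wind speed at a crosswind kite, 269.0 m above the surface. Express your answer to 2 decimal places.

47.44 m/s

Log law: V ∝ ln(z/z₀). From the pair, with r = V₁/V₂ = 0.59739,
ln z₀ = (ln z₁ − r·ln z₂)/(1 − r) = (0.6931 − 0.59739×2.1041)/0.40261 = -1.4005 → z₀ = 0.2465 m
V₃ = V₁ · ln(z₃/z₀)/ln(z₁/z₀) = 14.2 × 6.9952/2.0936 = 47.4448 m/s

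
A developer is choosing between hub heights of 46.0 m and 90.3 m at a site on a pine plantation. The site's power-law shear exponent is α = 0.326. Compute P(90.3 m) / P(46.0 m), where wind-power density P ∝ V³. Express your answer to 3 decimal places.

1.934

Speed ratio: V_B/V_A = (z_B/z_A)^α = (90.3/46.0)^0.326 = (1.9630)^0.326 = 1.24593
Power-density ratio: P_B/P_A = (V_B/V_A)³ = (1.24593)³ = 1.93413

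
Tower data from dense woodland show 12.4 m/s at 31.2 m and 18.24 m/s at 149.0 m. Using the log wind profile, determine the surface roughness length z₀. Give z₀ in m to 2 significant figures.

z₀ ≈ 1.1 m

Log law: V(z) ∝ ln(z/z₀). With r = V₁/V₂ = 12.4/18.24 = 0.67982,
r · ln(z₂/z₀) = ln(z₁/z₀) ⇒ ln z₀ = (ln z₁ − r·ln z₂)/(1 − r)
ln z₀ = (3.44042 − 0.67982×5.00395) / 0.32018 = 0.1206
z₀ = exp(0.1206) = 1.128 m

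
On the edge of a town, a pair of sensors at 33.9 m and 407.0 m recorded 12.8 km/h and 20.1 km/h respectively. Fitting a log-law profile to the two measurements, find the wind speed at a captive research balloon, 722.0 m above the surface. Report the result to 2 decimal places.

21.78 km/h

Log law: V ∝ ln(z/z₀). From the pair, with r = V₁/V₂ = 0.63682,
ln z₀ = (ln z₁ − r·ln z₂)/(1 − r) = (3.5234 − 0.63682×6.0088)/0.36318 = -0.8345 → z₀ = 0.4341 m
V₃ = V₁ · ln(z₃/z₀)/ln(z₁/z₀) = 12.8 × 7.4166/4.3580 = 21.7836 km/h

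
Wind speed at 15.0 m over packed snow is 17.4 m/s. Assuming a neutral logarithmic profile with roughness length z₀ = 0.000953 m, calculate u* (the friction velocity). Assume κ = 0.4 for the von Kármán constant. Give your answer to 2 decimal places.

Log law: V(z) = (u*/κ) · ln(z/z₀) ⇒ u* = κ · V / ln(z/z₀)
u* = 0.4 × 17.4 / ln(15.0/0.000953) = 0.4 × 17.4 / 9.6639
   = 6.9600 / 9.6639 = 0.7202 m/s

u* ≈ 0.72 m/s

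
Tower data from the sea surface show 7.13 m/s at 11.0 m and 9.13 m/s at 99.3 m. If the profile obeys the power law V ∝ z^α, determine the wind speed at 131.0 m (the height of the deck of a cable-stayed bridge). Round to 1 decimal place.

9.4 m/s

First find α: α = ln(V₂/V₁)/ln(z₂/z₁) = ln(9.13/7.13)/ln(99.3/11.0) = 0.24725/2.20025 = 0.1124
Extrapolate from 99.3 m to 131.0 m: V₃ = 9.13 × (131.0/99.3)^0.1124 = 9.13 × 1.0316 = 9.4187 m/s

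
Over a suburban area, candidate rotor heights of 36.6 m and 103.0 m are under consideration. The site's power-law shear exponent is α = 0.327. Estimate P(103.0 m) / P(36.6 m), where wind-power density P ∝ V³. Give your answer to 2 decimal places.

Speed ratio: V_B/V_A = (z_B/z_A)^α = (103.0/36.6)^0.327 = (2.8142)^0.327 = 1.40262
Power-density ratio: P_B/P_A = (V_B/V_A)³ = (1.40262)³ = 2.75942

2.76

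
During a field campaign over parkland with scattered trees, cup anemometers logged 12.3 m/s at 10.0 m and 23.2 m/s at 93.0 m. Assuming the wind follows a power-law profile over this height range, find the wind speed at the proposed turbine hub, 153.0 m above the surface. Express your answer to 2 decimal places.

26.73 m/s

First find α: α = ln(V₂/V₁)/ln(z₂/z₁) = ln(23.2/12.3)/ln(93.0/10.0) = 0.63455/2.23001 = 0.2846
Extrapolate from 93.0 m to 153.0 m: V₃ = 23.2 × (153.0/93.0)^0.2846 = 23.2 × 1.1522 = 26.7307 m/s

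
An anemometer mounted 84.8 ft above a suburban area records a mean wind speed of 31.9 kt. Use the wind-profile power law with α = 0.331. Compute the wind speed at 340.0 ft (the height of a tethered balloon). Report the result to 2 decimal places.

Power-law profile: V₂ = V₁ · (z₂/z₁)^α
V₂ = 31.9 × (340.0/84.8)^0.331 = 31.9 × (4.0094)^0.331
    = 31.9 × 1.5835 = 50.5139 kt

50.51 kt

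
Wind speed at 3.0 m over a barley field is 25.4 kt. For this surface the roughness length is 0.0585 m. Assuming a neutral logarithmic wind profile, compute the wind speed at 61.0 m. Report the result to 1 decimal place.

44.8 kt

Log law: V(z) ∝ ln(z/z₀), so V₂/V₁ = ln(z₂/z₀) / ln(z₁/z₀).
ln(61.0/0.0585) = 6.9496, ln(3.0/0.0585) = 3.9373
V₂ = 25.4 × 6.9496/3.9373 = 25.4 × 1.7650 = 44.8323 kt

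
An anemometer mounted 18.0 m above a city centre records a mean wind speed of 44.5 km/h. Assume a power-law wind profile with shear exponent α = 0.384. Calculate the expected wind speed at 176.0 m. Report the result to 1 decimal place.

Power-law profile: V₂ = V₁ · (z₂/z₁)^α
V₂ = 44.5 × (176.0/18.0)^0.384 = 44.5 × (9.7778)^0.384
    = 44.5 × 2.4002 = 106.8101 km/h

106.8 km/h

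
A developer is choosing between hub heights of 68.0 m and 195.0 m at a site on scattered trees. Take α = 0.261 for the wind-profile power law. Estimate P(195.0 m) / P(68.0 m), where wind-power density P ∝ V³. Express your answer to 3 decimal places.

2.282

Speed ratio: V_B/V_A = (z_B/z_A)^α = (195.0/68.0)^0.261 = (2.8676)^0.261 = 1.31648
Power-density ratio: P_B/P_A = (V_B/V_A)³ = (1.31648)³ = 2.28162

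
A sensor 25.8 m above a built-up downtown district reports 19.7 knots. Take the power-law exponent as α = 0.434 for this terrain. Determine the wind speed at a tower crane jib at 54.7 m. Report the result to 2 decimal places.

27.30 knots

Power-law profile: V₂ = V₁ · (z₂/z₁)^α
V₂ = 19.7 × (54.7/25.8)^0.434 = 19.7 × (2.1202)^0.434
    = 19.7 × 1.3856 = 27.2967 knots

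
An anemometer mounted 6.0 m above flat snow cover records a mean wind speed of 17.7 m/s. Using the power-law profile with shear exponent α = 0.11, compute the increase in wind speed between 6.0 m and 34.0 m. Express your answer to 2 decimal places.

Power law: V₂ = V₁ · (z₂/z₁)^α = 17.7 × (5.6667)^0.11 = 21.4210 m/s
ΔV = 21.4210 − 17.7 = 3.7210 m/s

3.72 m/s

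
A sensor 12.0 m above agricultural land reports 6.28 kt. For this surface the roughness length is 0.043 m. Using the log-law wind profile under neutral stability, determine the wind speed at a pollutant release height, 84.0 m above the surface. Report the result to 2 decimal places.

Log law: V(z) ∝ ln(z/z₀), so V₂/V₁ = ln(z₂/z₀) / ln(z₁/z₀).
ln(84.0/0.043) = 7.5774, ln(12.0/0.043) = 5.6315
V₂ = 6.28 × 7.5774/5.6315 = 6.28 × 1.3455 = 8.4500 kt

8.45 kt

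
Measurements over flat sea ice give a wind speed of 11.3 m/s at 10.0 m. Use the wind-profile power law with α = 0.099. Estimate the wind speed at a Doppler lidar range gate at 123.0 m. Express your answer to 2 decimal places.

14.49 m/s

Power-law profile: V₂ = V₁ · (z₂/z₁)^α
V₂ = 11.3 × (123.0/10.0)^0.099 = 11.3 × (12.3000)^0.099
    = 11.3 × 1.2820 = 14.4870 m/s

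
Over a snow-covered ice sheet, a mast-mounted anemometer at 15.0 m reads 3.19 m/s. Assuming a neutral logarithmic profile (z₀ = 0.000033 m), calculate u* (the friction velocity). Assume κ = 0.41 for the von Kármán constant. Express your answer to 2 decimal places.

Log law: V(z) = (u*/κ) · ln(z/z₀) ⇒ u* = κ · V / ln(z/z₀)
u* = 0.41 × 3.19 / ln(15.0/0.000033) = 0.41 × 3.19 / 13.0271
   = 1.3079 / 13.0271 = 0.1004 m/s

u* ≈ 0.10 m/s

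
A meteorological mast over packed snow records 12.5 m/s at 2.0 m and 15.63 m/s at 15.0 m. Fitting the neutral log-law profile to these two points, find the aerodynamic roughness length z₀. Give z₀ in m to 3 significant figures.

Log law: V(z) ∝ ln(z/z₀). With r = V₁/V₂ = 12.5/15.63 = 0.79974,
r · ln(z₂/z₀) = ln(z₁/z₀) ⇒ ln z₀ = (ln z₁ − r·ln z₂)/(1 − r)
ln z₀ = (0.69315 − 0.79974×2.70805) / 0.20026 = -7.3536
z₀ = exp(-7.3536) = 0.0006403 m

z₀ ≈ 0.000640 m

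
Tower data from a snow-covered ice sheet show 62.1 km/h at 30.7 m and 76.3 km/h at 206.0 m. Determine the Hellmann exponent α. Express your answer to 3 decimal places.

α ≈ 0.108

Power law: V₂/V₁ = (z₂/z₁)^α ⇒ α = ln(V₂/V₁) / ln(z₂/z₁)
α = ln(76.3/62.1) / ln(206.0/30.7) = ln(1.2287) / ln(6.7101)
  = 0.20593 / 1.90361 = 0.10818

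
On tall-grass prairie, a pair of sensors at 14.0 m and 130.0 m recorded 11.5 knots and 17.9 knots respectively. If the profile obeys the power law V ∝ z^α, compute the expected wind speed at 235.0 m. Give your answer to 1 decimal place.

20.1 knots

First find α: α = ln(V₂/V₁)/ln(z₂/z₁) = ln(17.9/11.5)/ln(130.0/14.0) = 0.44245/2.22848 = 0.1985
Extrapolate from 130.0 m to 235.0 m: V₃ = 17.9 × (235.0/130.0)^0.1985 = 17.9 × 1.1247 = 20.1328 knots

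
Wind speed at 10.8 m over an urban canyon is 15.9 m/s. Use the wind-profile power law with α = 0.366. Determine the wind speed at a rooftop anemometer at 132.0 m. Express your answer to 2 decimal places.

Power-law profile: V₂ = V₁ · (z₂/z₁)^α
V₂ = 15.9 × (132.0/10.8)^0.366 = 15.9 × (12.2222)^0.366
    = 15.9 × 2.4998 = 39.7461 m/s

39.75 m/s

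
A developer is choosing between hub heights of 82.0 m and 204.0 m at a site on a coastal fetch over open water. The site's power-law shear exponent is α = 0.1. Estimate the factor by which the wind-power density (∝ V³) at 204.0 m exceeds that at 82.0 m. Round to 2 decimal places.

Speed ratio: V_B/V_A = (z_B/z_A)^α = (204.0/82.0)^0.1 = (2.4878)^0.1 = 1.09542
Power-density ratio: P_B/P_A = (V_B/V_A)³ = (1.09542)³ = 1.31445

1.31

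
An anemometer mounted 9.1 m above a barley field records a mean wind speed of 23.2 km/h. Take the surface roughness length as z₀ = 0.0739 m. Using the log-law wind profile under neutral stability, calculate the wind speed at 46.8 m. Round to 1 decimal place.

31.1 km/h

Log law: V(z) ∝ ln(z/z₀), so V₂/V₁ = ln(z₂/z₀) / ln(z₁/z₀).
ln(46.8/0.0739) = 6.4509, ln(9.1/0.0739) = 4.8133
V₂ = 23.2 × 6.4509/4.8133 = 23.2 × 1.3402 = 31.0932 km/h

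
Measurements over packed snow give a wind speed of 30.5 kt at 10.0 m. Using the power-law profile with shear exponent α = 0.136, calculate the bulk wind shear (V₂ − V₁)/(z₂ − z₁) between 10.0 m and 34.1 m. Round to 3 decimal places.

Power law: V₂ = V₁ · (z₂/z₁)^α = 30.5 × (3.4100)^0.136 = 36.0375 kt
ΔV/Δz = (36.0375 − 30.5)/(34.1 − 10.0) = 5.5375/24.1000 = 0.22977 kt/m

0.230 kt/m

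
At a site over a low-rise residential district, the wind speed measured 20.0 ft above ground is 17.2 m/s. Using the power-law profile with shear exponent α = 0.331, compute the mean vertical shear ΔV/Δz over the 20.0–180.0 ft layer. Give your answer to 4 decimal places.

0.1150 m/s/ft

Power law: V₂ = V₁ · (z₂/z₁)^α = 17.2 × (9.0000)^0.331 = 35.5945 m/s
ΔV/Δz = (35.5945 − 17.2)/(180.0 − 20.0) = 18.3945/160.0000 = 0.11497 m/s/ft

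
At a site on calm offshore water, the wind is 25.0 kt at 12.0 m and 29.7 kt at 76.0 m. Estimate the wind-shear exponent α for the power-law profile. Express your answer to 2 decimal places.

α ≈ 0.09

Power law: V₂/V₁ = (z₂/z₁)^α ⇒ α = ln(V₂/V₁) / ln(z₂/z₁)
α = ln(29.7/25.0) / ln(76.0/12.0) = ln(1.1880) / ln(6.3333)
  = 0.17227 / 1.84583 = 0.09333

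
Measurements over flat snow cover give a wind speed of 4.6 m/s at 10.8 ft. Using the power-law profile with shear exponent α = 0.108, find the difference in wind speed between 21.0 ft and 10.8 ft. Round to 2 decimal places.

0.34 m/s

Power law: V₂ = V₁ · (z₂/z₁)^α = 4.6 × (1.9444)^0.108 = 4.9425 m/s
ΔV = 4.9425 − 4.6 = 0.3425 m/s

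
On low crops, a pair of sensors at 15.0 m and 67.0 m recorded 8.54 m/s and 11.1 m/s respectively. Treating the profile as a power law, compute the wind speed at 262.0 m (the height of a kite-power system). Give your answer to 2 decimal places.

First find α: α = ln(V₂/V₁)/ln(z₂/z₁) = ln(11.1/8.54)/ln(67.0/15.0) = 0.26218/1.49664 = 0.1752
Extrapolate from 67.0 m to 262.0 m: V₃ = 11.1 × (262.0/67.0)^0.1752 = 11.1 × 1.2698 = 14.0952 m/s

14.10 m/s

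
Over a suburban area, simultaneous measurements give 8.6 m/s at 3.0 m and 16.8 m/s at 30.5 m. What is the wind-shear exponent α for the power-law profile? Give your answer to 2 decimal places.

Power law: V₂/V₁ = (z₂/z₁)^α ⇒ α = ln(V₂/V₁) / ln(z₂/z₁)
α = ln(16.8/8.6) / ln(30.5/3.0) = ln(1.9535) / ln(10.1667)
  = 0.66962 / 2.31911 = 0.28874

α ≈ 0.29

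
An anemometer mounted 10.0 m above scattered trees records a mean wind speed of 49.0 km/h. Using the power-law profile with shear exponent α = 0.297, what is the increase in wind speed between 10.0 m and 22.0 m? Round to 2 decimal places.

Power law: V₂ = V₁ · (z₂/z₁)^α = 49.0 × (2.2000)^0.297 = 61.9292 km/h
ΔV = 61.9292 − 49.0 = 12.9292 km/h

12.93 km/h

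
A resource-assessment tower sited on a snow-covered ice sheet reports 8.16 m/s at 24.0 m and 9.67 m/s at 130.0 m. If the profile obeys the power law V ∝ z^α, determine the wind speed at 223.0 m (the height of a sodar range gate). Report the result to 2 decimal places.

10.21 m/s

First find α: α = ln(V₂/V₁)/ln(z₂/z₁) = ln(9.67/8.16)/ln(130.0/24.0) = 0.16978/1.68948 = 0.1005
Extrapolate from 130.0 m to 223.0 m: V₃ = 9.67 × (223.0/130.0)^0.1005 = 9.67 × 1.0557 = 10.2089 m/s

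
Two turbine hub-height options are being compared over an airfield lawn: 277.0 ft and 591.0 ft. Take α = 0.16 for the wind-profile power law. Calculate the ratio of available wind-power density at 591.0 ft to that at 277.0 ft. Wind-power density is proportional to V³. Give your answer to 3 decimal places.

Speed ratio: V_B/V_A = (z_B/z_A)^α = (591.0/277.0)^0.16 = (2.1336)^0.16 = 1.12890
Power-density ratio: P_B/P_A = (V_B/V_A)³ = (1.12890)³ = 1.43870

1.439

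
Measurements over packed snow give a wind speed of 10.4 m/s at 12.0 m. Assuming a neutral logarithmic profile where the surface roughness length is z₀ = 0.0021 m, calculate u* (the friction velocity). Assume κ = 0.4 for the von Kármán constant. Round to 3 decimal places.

u* ≈ 0.481 m/s

Log law: V(z) = (u*/κ) · ln(z/z₀) ⇒ u* = κ · V / ln(z/z₀)
u* = 0.4 × 10.4 / ln(12.0/0.0021) = 0.4 × 10.4 / 8.6507
   = 4.1600 / 8.6507 = 0.4809 m/s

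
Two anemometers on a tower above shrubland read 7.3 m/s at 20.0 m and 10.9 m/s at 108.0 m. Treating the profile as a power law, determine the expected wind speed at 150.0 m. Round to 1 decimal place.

11.8 m/s

First find α: α = ln(V₂/V₁)/ln(z₂/z₁) = ln(10.9/7.3)/ln(108.0/20.0) = 0.40089/1.68640 = 0.2377
Extrapolate from 108.0 m to 150.0 m: V₃ = 10.9 × (150.0/108.0)^0.2377 = 10.9 × 1.0812 = 11.7853 m/s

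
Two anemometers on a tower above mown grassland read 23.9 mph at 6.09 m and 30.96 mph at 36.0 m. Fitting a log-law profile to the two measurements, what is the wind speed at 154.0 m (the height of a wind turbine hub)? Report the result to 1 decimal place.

Log law: V ∝ ln(z/z₀). From the pair, with r = V₁/V₂ = 0.77196,
ln z₀ = (ln z₁ − r·ln z₂)/(1 − r) = (1.8066 − 0.77196×3.5835)/0.22804 = -4.2085 → z₀ = 0.01487 m
V₃ = V₁ · ln(z₃/z₀)/ln(z₁/z₀) = 23.9 × 9.2455/6.0152 = 36.7349 mph

36.7 mph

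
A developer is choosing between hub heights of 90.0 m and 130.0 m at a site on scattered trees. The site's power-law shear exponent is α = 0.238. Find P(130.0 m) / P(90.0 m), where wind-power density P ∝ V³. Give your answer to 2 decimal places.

Speed ratio: V_B/V_A = (z_B/z_A)^α = (130.0/90.0)^0.238 = (1.4444)^0.238 = 1.09146
Power-density ratio: P_B/P_A = (V_B/V_A)³ = (1.09146)³ = 1.30025

1.30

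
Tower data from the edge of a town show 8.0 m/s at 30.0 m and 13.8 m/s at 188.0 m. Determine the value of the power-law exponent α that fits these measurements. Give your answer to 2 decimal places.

α ≈ 0.30

Power law: V₂/V₁ = (z₂/z₁)^α ⇒ α = ln(V₂/V₁) / ln(z₂/z₁)
α = ln(13.8/8.0) / ln(188.0/30.0) = ln(1.7250) / ln(6.2667)
  = 0.54523 / 1.83524 = 0.29709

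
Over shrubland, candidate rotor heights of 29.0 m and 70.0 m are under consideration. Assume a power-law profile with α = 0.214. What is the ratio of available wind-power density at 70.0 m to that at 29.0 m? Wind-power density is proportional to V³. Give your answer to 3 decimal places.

1.761

Speed ratio: V_B/V_A = (z_B/z_A)^α = (70.0/29.0)^0.214 = (2.4138)^0.214 = 1.20753
Power-density ratio: P_B/P_A = (V_B/V_A)³ = (1.20753)³ = 1.76073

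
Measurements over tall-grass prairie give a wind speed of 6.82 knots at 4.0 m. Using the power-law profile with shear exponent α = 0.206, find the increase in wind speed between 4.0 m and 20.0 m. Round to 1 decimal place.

Power law: V₂ = V₁ · (z₂/z₁)^α = 6.82 × (5.0000)^0.206 = 9.5011 knots
ΔV = 9.5011 − 6.82 = 2.6811 knots

2.7 knots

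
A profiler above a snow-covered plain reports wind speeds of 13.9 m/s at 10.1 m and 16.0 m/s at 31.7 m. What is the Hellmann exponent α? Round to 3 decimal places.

Power law: V₂/V₁ = (z₂/z₁)^α ⇒ α = ln(V₂/V₁) / ln(z₂/z₁)
α = ln(16.0/13.9) / ln(31.7/10.1) = ln(1.1511) / ln(3.1386)
  = 0.14070 / 1.14378 = 0.12301

α ≈ 0.123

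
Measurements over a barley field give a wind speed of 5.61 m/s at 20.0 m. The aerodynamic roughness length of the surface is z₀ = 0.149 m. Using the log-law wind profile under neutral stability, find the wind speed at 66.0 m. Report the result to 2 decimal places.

Log law: V(z) ∝ ln(z/z₀), so V₂/V₁ = ln(z₂/z₀) / ln(z₁/z₀).
ln(66.0/0.149) = 6.0935, ln(20.0/0.149) = 4.8995
V₂ = 5.61 × 6.0935/4.8995 = 5.61 × 1.2437 = 6.9770 m/s

6.98 m/s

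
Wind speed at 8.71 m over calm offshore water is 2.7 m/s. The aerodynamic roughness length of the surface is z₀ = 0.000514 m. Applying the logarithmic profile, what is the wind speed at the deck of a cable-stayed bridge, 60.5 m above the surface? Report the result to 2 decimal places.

Log law: V(z) ∝ ln(z/z₀), so V₂/V₁ = ln(z₂/z₀) / ln(z₁/z₀).
ln(60.5/0.000514) = 11.6759, ln(8.71/0.000514) = 9.7378
V₂ = 2.7 × 11.6759/9.7378 = 2.7 × 1.1990 = 3.2374 m/s

3.24 m/s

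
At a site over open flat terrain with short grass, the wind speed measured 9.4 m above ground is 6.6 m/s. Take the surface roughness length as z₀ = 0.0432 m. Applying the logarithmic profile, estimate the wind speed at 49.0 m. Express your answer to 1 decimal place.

Log law: V(z) ∝ ln(z/z₀), so V₂/V₁ = ln(z₂/z₀) / ln(z₁/z₀).
ln(49.0/0.0432) = 7.0337, ln(9.4/0.0432) = 5.3826
V₂ = 6.6 × 7.0337/5.3826 = 6.6 × 1.3067 = 8.6245 m/s

8.6 m/s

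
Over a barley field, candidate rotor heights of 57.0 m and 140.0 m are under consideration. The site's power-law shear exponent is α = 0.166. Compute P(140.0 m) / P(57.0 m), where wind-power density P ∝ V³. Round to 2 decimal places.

Speed ratio: V_B/V_A = (z_B/z_A)^α = (140.0/57.0)^0.166 = (2.4561)^0.166 = 1.16087
Power-density ratio: P_B/P_A = (V_B/V_A)³ = (1.16087)³ = 1.56439

1.56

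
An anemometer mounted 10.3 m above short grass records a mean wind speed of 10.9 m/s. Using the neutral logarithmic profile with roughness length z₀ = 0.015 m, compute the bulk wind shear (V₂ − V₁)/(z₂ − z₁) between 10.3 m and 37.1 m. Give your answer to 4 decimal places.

Log law: V₂ = V₁ · ln(z₂/z₀)/ln(z₁/z₀) = 10.9 × 7.8133/6.5318 = 13.0385 m/s
ΔV/Δz = (13.0385 − 10.9)/(37.1 − 10.3) = 2.1385/26.8000 = 0.07979 m/s/m

0.0798 m/s/m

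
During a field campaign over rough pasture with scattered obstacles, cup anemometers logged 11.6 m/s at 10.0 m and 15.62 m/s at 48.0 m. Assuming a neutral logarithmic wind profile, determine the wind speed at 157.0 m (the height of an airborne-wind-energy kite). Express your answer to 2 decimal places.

Log law: V ∝ ln(z/z₀). From the pair, with r = V₁/V₂ = 0.74264,
ln z₀ = (ln z₁ − r·ln z₂)/(1 − r) = (2.3026 − 0.74264×3.8712)/0.25736 = -2.2238 → z₀ = 0.1082 m
V₃ = V₁ · ln(z₃/z₀)/ln(z₁/z₀) = 11.6 × 7.2800/4.5264 = 18.6570 m/s

18.66 m/s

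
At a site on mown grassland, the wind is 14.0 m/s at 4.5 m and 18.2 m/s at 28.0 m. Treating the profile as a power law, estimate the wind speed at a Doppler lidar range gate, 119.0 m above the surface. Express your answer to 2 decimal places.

First find α: α = ln(V₂/V₁)/ln(z₂/z₁) = ln(18.2/14.0)/ln(28.0/4.5) = 0.26236/1.82813 = 0.1435
Extrapolate from 28.0 m to 119.0 m: V₃ = 18.2 × (119.0/28.0)^0.1435 = 18.2 × 1.2308 = 22.4004 m/s

22.40 m/s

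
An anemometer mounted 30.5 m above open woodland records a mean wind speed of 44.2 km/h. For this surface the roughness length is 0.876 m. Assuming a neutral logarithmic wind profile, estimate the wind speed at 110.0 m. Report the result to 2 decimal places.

Log law: V(z) ∝ ln(z/z₀), so V₂/V₁ = ln(z₂/z₀) / ln(z₁/z₀).
ln(110.0/0.876) = 4.8329, ln(30.5/0.876) = 3.5501
V₂ = 44.2 × 4.8329/3.5501 = 44.2 × 1.3613 = 60.1707 km/h

60.17 km/h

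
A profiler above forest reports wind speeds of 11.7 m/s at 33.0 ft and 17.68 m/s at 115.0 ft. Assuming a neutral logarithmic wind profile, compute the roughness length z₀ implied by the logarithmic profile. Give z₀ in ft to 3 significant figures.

z₀ ≈ 2.87 ft

Log law: V(z) ∝ ln(z/z₀). With r = V₁/V₂ = 11.7/17.68 = 0.66176,
r · ln(z₂/z₀) = ln(z₁/z₀) ⇒ ln z₀ = (ln z₁ − r·ln z₂)/(1 − r)
ln z₀ = (3.49651 − 0.66176×4.74493) / 0.33824 = 1.0539
z₀ = exp(1.0539) = 2.869 ft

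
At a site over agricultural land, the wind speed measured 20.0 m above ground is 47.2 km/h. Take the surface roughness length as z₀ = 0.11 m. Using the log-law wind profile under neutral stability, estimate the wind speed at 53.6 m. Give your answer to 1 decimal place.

Log law: V(z) ∝ ln(z/z₀), so V₂/V₁ = ln(z₂/z₀) / ln(z₁/z₀).
ln(53.6/0.11) = 6.1888, ln(20.0/0.11) = 5.2030
V₂ = 47.2 × 6.1888/5.2030 = 47.2 × 1.1895 = 56.1430 km/h

56.1 km/h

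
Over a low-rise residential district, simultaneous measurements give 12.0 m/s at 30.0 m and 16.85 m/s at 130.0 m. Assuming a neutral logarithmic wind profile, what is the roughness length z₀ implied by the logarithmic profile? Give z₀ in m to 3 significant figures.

Log law: V(z) ∝ ln(z/z₀). With r = V₁/V₂ = 12.0/16.85 = 0.71217,
r · ln(z₂/z₀) = ln(z₁/z₀) ⇒ ln z₀ = (ln z₁ − r·ln z₂)/(1 − r)
ln z₀ = (3.40120 − 0.71217×4.86753) / 0.28783 = -0.2269
z₀ = exp(-0.2269) = 0.7970 m

z₀ ≈ 0.797 m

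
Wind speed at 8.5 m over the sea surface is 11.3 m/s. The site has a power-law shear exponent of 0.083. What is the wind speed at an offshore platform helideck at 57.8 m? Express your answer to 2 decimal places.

13.25 m/s

Power-law profile: V₂ = V₁ · (z₂/z₁)^α
V₂ = 11.3 × (57.8/8.5)^0.083 = 11.3 × (6.8000)^0.083
    = 11.3 × 1.1725 = 13.2488 m/s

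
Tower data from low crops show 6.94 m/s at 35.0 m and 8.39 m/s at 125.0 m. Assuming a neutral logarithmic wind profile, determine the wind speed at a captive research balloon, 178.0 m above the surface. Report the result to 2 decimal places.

Log law: V ∝ ln(z/z₀). From the pair, with r = V₁/V₂ = 0.82718,
ln z₀ = (ln z₁ − r·ln z₂)/(1 − r) = (3.5553 − 0.82718×4.8283)/0.17282 = -2.5373 → z₀ = 0.07908 m
V₃ = V₁ · ln(z₃/z₀)/ln(z₁/z₀) = 6.94 × 7.7191/6.0927 = 8.7926 m/s

8.79 m/s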